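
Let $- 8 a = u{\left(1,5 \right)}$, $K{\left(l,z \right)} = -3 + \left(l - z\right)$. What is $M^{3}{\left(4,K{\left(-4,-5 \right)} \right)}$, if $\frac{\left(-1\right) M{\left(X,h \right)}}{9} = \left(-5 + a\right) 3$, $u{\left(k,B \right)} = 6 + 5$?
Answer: $\frac{2610969633}{512} \approx 5.0996 \cdot 10^{6}$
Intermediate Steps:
$K{\left(l,z \right)} = -3 + l - z$
$u{\left(k,B \right)} = 11$
$a = - \frac{11}{8}$ ($a = \left(- \frac{1}{8}\right) 11 = - \frac{11}{8} \approx -1.375$)
$M{\left(X,h \right)} = \frac{1377}{8}$ ($M{\left(X,h \right)} = - 9 \left(-5 - \frac{11}{8}\right) 3 = - 9 \left(\left(- \frac{51}{8}\right) 3\right) = \left(-9\right) \left(- \frac{153}{8}\right) = \frac{1377}{8}$)
$M^{3}{\left(4,K{\left(-4,-5 \right)} \right)} = \left(\frac{1377}{8}\right)^{3} = \frac{2610969633}{512}$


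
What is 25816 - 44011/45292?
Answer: 1169214261/45292 ≈ 25815.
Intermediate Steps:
25816 - 44011/45292 = 1169214261/45292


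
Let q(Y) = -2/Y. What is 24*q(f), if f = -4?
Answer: 12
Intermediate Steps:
24*q(f) = 24*(-2/(-4)) = 24*(-2*(-1/4)) = 24*(1/2) = 12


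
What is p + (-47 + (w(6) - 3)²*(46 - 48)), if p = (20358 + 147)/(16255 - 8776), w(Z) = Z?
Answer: -155210/2493 ≈ -62.258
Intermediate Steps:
p = 6835/2493 (p = 20505/7479 = 20505*(1/7479) = 6835/2493 ≈ 2.7417)
p + (-47 + (w(6) - 3)²*(46 - 48)) = 6835/2493 + (-47 + (6 - 3)²*(46 - 48)) = 6835/2493 + (-47 + 3²*(-2)) = 6835/2493 + (-47 + 9*(-2)) = 6835/2493 + (-47 - 18) = 6835/2493 - 65 = -155210/2493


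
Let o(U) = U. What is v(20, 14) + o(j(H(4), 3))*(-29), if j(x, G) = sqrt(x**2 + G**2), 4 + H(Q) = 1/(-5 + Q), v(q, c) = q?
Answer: 20 - 29*sqrt(34) ≈ -149.10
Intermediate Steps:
H(Q) = -4 + 1/(-5 + Q)
j(x, G) = sqrt(G**2 + x**2)
v(20, 14) + o(j(H(4), 3))*(-29) = 20 + sqrt(3**2 + ((21 - 4*4)/(-5 + 4))**2)*(-29) = 20 + sqrt(9 + ((21 - 16)/(-1))**2)*(-29) = 20 + sqrt(9 + (-1*5)**2)*(-29) = 20 + sqrt(9 + (-5)**2)*(-29) = 20 + sqrt(9 + 25)*(-29) = 20 + sqrt(34)*(-29) = 20 - 29*sqrt(34)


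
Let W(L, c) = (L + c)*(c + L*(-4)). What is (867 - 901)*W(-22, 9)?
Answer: 42874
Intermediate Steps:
W(L, c) = (L + c)*(c - 4*L)
(867 - 901)*W(-22, 9) = (867 - 901)*(9² - 4*(-22)² - 3*(-22)*9) = -34*(81 - 4*484 + 594) = -34*(81 - 1936 + 594) = -34*(-1261) = 42874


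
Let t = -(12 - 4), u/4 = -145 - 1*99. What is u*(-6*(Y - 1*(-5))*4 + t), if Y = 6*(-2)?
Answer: -156160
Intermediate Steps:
Y = -12
u = -976 (u = 4*(-145 - 1*99) = 4*(-145 - 99) = 4*(-244) = -976)
t = -8 (t = -1*8 = -8)
u*(-6*(Y - 1*(-5))*4 + t) = -976*(-6*(-12 - 1*(-5))*4 - 8) = -976*(-6*(-12 + 5)*4 - 8) = -976*(-6*(-7)*4 - 8) = -976*(42*4 - 8) = -976*(168 - 8) = -976*160 = -156160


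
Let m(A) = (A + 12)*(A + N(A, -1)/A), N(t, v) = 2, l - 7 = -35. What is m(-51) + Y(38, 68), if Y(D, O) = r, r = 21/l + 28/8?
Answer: 135543/68 ≈ 1993.3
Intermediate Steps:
l = -28 (l = 7 - 35 = -28)
r = 11/4 (r = 21/(-28) + 28/8 = 21*(-1/28) + 28*(1/8) = -3/4 + 7/2 = 11/4 ≈ 2.7500)
m(A) = (12 + A)*(A + 2/A) (m(A) = (A + 12)*(A + 2/A) = (12 + A)*(A + 2/A))
Y(D, O) = 11/4
m(-51) + Y(38, 68) = (2 + (-51)**2 + 12*(-51) + 24/(-51)) + 11/4 = (2 + 2601 - 612 + 24*(-1/51)) + 11/4 = (2 + 2601 - 612 - 8/17) + 11/4 = 33839/17 + 11/4 = 135543/68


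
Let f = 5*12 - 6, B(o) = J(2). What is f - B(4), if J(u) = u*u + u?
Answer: 48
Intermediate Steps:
J(u) = u + u² (J(u) = u² + u = u + u²)
B(o) = 6 (B(o) = 2*(1 + 2) = 2*3 = 6)
f = 54 (f = 60 - 6 = 54)
f - B(4) = 54 - 1*6 = 54 - 6 = 48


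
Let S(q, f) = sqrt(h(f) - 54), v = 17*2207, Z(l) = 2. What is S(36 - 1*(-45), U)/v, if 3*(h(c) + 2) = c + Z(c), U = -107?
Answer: I*sqrt(91)/37519 ≈ 0.00025425*I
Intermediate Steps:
v = 37519
h(c) = -4/3 + c/3 (h(c) = -2 + (c + 2)/3 = -2 + (2 + c)/3 = -2 + (2/3 + c/3) = -4/3 + c/3)
S(q, f) = sqrt(-166/3 + f/3) (S(q, f) = sqrt((-4/3 + f/3) - 54) = sqrt(-166/3 + f/3))
S(36 - 1*(-45), U)/v = (sqrt(-498 + 3*(-107))/3)/37519 = (sqrt(-498 - 321)/3)*(1/37519) = (sqrt(-819)/3)*(1/37519) = ((3*I*sqrt(91))/3)*(1/37519) = (I*sqrt(91))*(1/37519) = I*sqrt(91)/37519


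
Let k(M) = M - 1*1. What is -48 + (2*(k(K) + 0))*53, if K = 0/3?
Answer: -154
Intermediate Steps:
K = 0 (K = 0*(⅓) = 0)
k(M) = -1 + M (k(M) = M - 1 = -1 + M)
-48 + (2*(k(K) + 0))*53 = -48 + (2*((-1 + 0) + 0))*53 = -48 + (2*(-1 + 0))*53 = -48 + (2*(-1))*53 = -48 - 2*53 = -48 - 106 = -154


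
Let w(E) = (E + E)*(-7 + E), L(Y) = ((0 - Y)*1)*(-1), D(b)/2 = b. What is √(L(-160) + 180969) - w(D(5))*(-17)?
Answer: 1020 + √180809 ≈ 1445.2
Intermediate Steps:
D(b) = 2*b
L(Y) = Y (L(Y) = (-Y*1)*(-1) = -Y*(-1) = Y)
w(E) = 2*E*(-7 + E) (w(E) = (2*E)*(-7 + E) = 2*E*(-7 + E))
√(L(-160) + 180969) - w(D(5))*(-17) = √(-160 + 180969) - 2*(2*5)*(-7 + 2*5)*(-17) = √180809 - 2*10*(-7 + 10)*(-17) = √180809 - 2*10*3*(-17) = √180809 - 60*(-17) = √180809 - 1*(-1020) = √180809 + 1020 = 1020 + √180809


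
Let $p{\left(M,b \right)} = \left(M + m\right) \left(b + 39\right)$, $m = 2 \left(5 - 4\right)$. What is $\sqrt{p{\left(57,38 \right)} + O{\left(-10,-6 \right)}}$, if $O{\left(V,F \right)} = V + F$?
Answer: $3 \sqrt{503} \approx 67.283$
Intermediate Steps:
$m = 2$ ($m = 2 \cdot 1 = 2$)
$O{\left(V,F \right)} = F + V$
$p{\left(M,b \right)} = \left(2 + M\right) \left(39 + b\right)$ ($p{\left(M,b \right)} = \left(M + 2\right) \left(b + 39\right) = \left(2 + M\right) \left(39 + b\right)$)
$\sqrt{p{\left(57,38 \right)} + O{\left(-10,-6 \right)}} = \sqrt{\left(78 + 2 \cdot 38 + 39 \cdot 57 + 57 \cdot 38\right) - 16} = \sqrt{\left(78 + 76 + 2223 + 2166\right) - 16} = \sqrt{4543 - 16} = \sqrt{4527} = 3 \sqrt{503}$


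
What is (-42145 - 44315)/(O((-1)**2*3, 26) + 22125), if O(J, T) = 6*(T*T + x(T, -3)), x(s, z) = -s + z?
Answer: -28820/8669 ≈ -3.3245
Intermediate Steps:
x(s, z) = z - s
O(J, T) = -18 - 6*T + 6*T**2 (O(J, T) = 6*(T*T + (-3 - T)) = 6*(T**2 + (-3 - T)) = 6*(-3 + T**2 - T) = -18 - 6*T + 6*T**2)
(-42145 - 44315)/(O((-1)**2*3, 26) + 22125) = (-42145 - 44315)/((-18 - 6*26 + 6*26**2) + 22125) = -86460/((-18 - 156 + 6*676) + 22125) = -86460/((-18 - 156 + 4056) + 22125) = -86460/(3882 + 22125) = -86460/26007 = -86460*1/26007 = -28820/8669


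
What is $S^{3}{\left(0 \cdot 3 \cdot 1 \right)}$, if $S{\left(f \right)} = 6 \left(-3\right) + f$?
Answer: $-5832$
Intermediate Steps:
$S{\left(f \right)} = -18 + f$
$S^{3}{\left(0 \cdot 3 \cdot 1 \right)} = \left(-18 + 0 \cdot 3 \cdot 1\right)^{3} = \left(-18 + 0 \cdot 1\right)^{3} = \left(-18 + 0\right)^{3} = \left(-18\right)^{3} = -5832$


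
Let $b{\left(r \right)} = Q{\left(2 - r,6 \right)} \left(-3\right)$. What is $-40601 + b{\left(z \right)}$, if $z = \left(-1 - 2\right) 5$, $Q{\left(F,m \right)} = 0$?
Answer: $-40601$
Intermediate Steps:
$z = -15$ ($z = \left(-3\right) 5 = -15$)
$b{\left(r \right)} = 0$ ($b{\left(r \right)} = 0 \left(-3\right) = 0$)
$-40601 + b{\left(z \right)} = -40601 + 0 = -40601$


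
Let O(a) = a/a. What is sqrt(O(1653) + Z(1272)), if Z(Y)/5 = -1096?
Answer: I*sqrt(5479) ≈ 74.02*I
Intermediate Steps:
O(a) = 1
Z(Y) = -5480 (Z(Y) = 5*(-1096) = -5480)
sqrt(O(1653) + Z(1272)) = sqrt(1 - 5480) = sqrt(-5479) = I*sqrt(5479)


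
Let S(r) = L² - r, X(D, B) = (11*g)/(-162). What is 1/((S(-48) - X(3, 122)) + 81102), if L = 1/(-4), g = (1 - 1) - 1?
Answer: 1296/105170393 ≈ 1.2323e-5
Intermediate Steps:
g = -1 (g = 0 - 1 = -1)
L = -¼ ≈ -0.25000
X(D, B) = 11/162 (X(D, B) = (11*(-1))/(-162) = -11*(-1/162) = 11/162)
S(r) = 1/16 - r (S(r) = (-¼)² - r = 1/16 - r)
1/((S(-48) - X(3, 122)) + 81102) = 1/(((1/16 - 1*(-48)) - 1*11/162) + 81102) = 1/(((1/16 + 48) - 11/162) + 81102) = 1/((769/16 - 11/162) + 81102) = 1/(62201/1296 + 81102) = 1/(105170393/1296) = 1296/105170393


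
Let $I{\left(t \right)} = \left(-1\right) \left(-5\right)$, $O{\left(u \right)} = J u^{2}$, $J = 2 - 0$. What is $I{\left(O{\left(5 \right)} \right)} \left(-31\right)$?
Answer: $-155$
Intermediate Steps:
$J = 2$ ($J = 2 + 0 = 2$)
$O{\left(u \right)} = 2 u^{2}$
$I{\left(t \right)} = 5$
$I{\left(O{\left(5 \right)} \right)} \left(-31\right) = 5 \left(-31\right) = -155$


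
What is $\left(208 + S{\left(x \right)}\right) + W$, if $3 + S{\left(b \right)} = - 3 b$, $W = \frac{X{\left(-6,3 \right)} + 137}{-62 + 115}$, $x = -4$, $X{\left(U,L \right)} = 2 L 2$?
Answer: $\frac{11650}{53} \approx 219.81$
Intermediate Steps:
$X{\left(U,L \right)} = 4 L$
$W = \frac{149}{53}$ ($W = \frac{4 \cdot 3 + 137}{-62 + 115} = \frac{12 + 137}{53} = 149 \cdot \frac{1}{53} = \frac{149}{53} \approx 2.8113$)
$S{\left(b \right)} = -3 - 3 b$
$\left(208 + S{\left(x \right)}\right) + W = \left(208 - -9\right) + \frac{149}{53} = \left(208 + \left(-3 + 12\right)\right) + \frac{149}{53} = \left(208 + 9\right) + \frac{149}{53} = 217 + \frac{149}{53} = \frac{11650}{53}$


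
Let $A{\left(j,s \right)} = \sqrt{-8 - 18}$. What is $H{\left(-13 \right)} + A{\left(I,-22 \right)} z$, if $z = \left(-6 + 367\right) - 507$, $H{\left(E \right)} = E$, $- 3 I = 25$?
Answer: $-13 - 146 i \sqrt{26} \approx -13.0 - 744.46 i$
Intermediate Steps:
$I = - \frac{25}{3}$ ($I = \left(- \frac{1}{3}\right) 25 = - \frac{25}{3} \approx -8.3333$)
$A{\left(j,s \right)} = i \sqrt{26}$ ($A{\left(j,s \right)} = \sqrt{-26} = i \sqrt{26}$)
$z = -146$ ($z = 361 - 507 = -146$)
$H{\left(-13 \right)} + A{\left(I,-22 \right)} z = -13 + i \sqrt{26} \left(-146\right) = -13 - 146 i \sqrt{26}$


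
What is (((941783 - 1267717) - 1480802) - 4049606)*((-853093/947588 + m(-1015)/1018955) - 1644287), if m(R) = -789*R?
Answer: 132825237532294107698439/13793564722 ≈ 9.6295e+12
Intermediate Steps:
(((941783 - 1267717) - 1480802) - 4049606)*((-853093/947588 + m(-1015)/1018955) - 1644287) = (((941783 - 1267717) - 1480802) - 4049606)*((-853093/947588 - 789*(-1015)/1018955) - 1644287) = ((-325934 - 1480802) - 4049606)*((-853093*1/947588 + 800835*(1/1018955)) - 1644287) = (-1806736 - 4049606)*((-853093/947588 + 22881/29113) - 1644287) = -5856342*(-3154335481/27587129444 - 1644287) = -5856342*(-45361161466421909/27587129444) = 132825237532294107698439/13793564722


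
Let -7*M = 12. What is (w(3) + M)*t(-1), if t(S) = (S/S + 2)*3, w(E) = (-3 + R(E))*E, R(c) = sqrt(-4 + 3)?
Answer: -675/7 + 27*I ≈ -96.429 + 27.0*I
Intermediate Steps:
R(c) = I (R(c) = sqrt(-1) = I)
M = -12/7 (M = -1/7*12 = -12/7 ≈ -1.7143)
w(E) = E*(-3 + I) (w(E) = (-3 + I)*E = E*(-3 + I))
t(S) = 9 (t(S) = (1 + 2)*3 = 3*3 = 9)
(w(3) + M)*t(-1) = (3*(-3 + I) - 12/7)*9 = ((-9 + 3*I) - 12/7)*9 = (-75/7 + 3*I)*9 = -675/7 + 27*I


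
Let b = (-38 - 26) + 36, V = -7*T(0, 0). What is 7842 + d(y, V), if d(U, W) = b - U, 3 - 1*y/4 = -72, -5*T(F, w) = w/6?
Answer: 7514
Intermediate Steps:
T(F, w) = -w/30 (T(F, w) = -w/(5*6) = -w/30)
y = 300 (y = 12 - 4*(-72) = 12 + 288 = 300)
V = 0 (V = -(-7)*0/30 = -7*0 = 0)
b = -28 (b = -64 + 36 = -28)
d(U, W) = -28 - U
7842 + d(y, V) = 7842 + (-28 - 1*300) = 7842 + (-28 - 300) = 7842 - 328 = 7514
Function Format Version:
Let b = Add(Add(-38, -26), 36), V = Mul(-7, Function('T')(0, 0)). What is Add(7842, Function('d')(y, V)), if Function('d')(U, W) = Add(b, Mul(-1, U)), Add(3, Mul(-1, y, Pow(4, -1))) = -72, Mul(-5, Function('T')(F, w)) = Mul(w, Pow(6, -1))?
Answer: 7514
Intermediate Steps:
Function('T')(F, w) = Mul(Rational(-1, 30), w) (Function('T')(F, w) = Mul(Rational(-1, 5), Mul(w, Pow(6, -1))) = Mul(Rational(-1, 5), Mul(w, Rational(1, 6))) = Mul(Rational(-1, 5), Mul(Rational(1, 6), w)) = Mul(Rational(-1, 30), w))
y = 300 (y = Add(12, Mul(-4, -72)) = Add(12, 288) = 300)
V = 0 (V = Mul(-7, Mul(Rational(-1, 30), 0)) = Mul(-7, 0) = 0)
b = -28 (b = Add(-64, 36) = -28)
Function('d')(U, W) = Add(-28, Mul(-1, U))
Add(7842, Function('d')(y, V)) = Add(7842, Add(-28, Mul(-1, 300))) = Add(7842, Add(-28, -300)) = Add(7842, -328) = 7514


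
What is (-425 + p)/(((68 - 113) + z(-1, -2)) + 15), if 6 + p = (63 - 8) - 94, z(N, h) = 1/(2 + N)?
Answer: 470/29 ≈ 16.207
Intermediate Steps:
p = -45 (p = -6 + ((63 - 8) - 94) = -6 + (55 - 94) = -6 - 39 = -45)
(-425 + p)/(((68 - 113) + z(-1, -2)) + 15) = (-425 - 45)/(((68 - 113) + 1/(2 - 1)) + 15) = -470/((-45 + 1/1) + 15) = -470/((-45 + 1) + 15) = -470/(-44 + 15) = -470/(-29) = -470*(-1/29) = 470/29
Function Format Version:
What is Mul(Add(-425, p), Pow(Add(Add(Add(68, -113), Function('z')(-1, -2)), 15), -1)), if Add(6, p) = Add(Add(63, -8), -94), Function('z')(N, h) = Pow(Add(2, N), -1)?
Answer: Rational(470, 29) ≈ 16.207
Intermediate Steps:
p = -45 (p = Add(-6, Add(Add(63, -8), -94)) = Add(-6, Add(55, -94)) = Add(-6, -39) = -45)
Mul(Add(-425, p), Pow(Add(Add(Add(68, -113), Function('z')(-1, -2)), 15), -1)) = Mul(Add(-425, -45), Pow(Add(Add(Add(68, -113), Pow(Add(2, -1), -1)), 15), -1)) = Mul(-470, Pow(Add(Add(-45, Pow(1, -1)), 15), -1)) = Mul(-470, Pow(Add(Add(-45, 1), 15), -1)) = Mul(-470, Pow(Add(-44, 15), -1)) = Mul(-470, Pow(-29, -1)) = Mul(-470, Rational(-1, 29)) = Rational(470, 29)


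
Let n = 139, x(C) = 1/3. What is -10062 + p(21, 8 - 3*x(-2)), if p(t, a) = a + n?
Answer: -9916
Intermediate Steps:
x(C) = 1/3
p(t, a) = 139 + a (p(t, a) = a + 139 = 139 + a)
-10062 + p(21, 8 - 3*x(-2)) = -10062 + (139 + (8 - 3*1/3)) = -10062 + (139 + (8 - 1)) = -10062 + (139 + 7) = -10062 + 146 = -9916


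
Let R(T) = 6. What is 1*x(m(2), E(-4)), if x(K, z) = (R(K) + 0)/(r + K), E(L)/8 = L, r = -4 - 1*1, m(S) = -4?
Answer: -2/3 ≈ -0.66667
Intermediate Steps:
r = -5 (r = -4 - 1 = -5)
E(L) = 8*L
x(K, z) = 6/(-5 + K) (x(K, z) = (6 + 0)/(-5 + K) = 6/(-5 + K))
1*x(m(2), E(-4)) = 1*(6/(-5 - 4)) = 1*(6/(-9)) = 1*(6*(-1/9)) = 1*(-2/3) = -2/3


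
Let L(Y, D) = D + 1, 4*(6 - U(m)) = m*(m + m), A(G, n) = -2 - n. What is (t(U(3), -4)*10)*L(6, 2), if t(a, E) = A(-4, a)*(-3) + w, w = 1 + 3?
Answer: 435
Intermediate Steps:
U(m) = 6 - m**2/2 (U(m) = 6 - m*(m + m)/4 = 6 - m*2*m/4 = 6 - m**2/2)
w = 4
t(a, E) = 10 + 3*a (t(a, E) = (-2 - a)*(-3) + 4 = (6 + 3*a) + 4 = 10 + 3*a)
L(Y, D) = 1 + D
(t(U(3), -4)*10)*L(6, 2) = ((10 + 3*(6 - 1/2*3**2))*10)*(1 + 2) = ((10 + 3*(6 - 1/2*9))*10)*3 = ((10 + 3*(6 - 9/2))*10)*3 = ((10 + 3*(3/2))*10)*3 = ((10 + 9/2)*10)*3 = ((29/2)*10)*3 = 145*3 = 435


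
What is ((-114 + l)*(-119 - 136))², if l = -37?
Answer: 1482635025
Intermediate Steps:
((-114 + l)*(-119 - 136))² = ((-114 - 37)*(-119 - 136))² = (-151*(-255))² = 38505² = 1482635025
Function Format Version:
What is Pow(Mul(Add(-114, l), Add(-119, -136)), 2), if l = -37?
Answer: 1482635025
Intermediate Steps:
Pow(Mul(Add(-114, l), Add(-119, -136)), 2) = Pow(Mul(Add(-114, -37), Add(-119, -136)), 2) = Pow(Mul(-151, -255), 2) = Pow(38505, 2) = 1482635025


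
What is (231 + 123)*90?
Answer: 31860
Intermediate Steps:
(231 + 123)*90 = 354*90 = 31860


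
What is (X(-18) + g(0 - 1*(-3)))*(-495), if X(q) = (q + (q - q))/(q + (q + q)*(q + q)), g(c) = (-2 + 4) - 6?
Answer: 141075/71 ≈ 1987.0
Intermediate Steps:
g(c) = -4 (g(c) = 2 - 6 = -4)
X(q) = q/(q + 4*q**2) (X(q) = (q + 0)/(q + (2*q)*(2*q)) = q/(q + 4*q**2))
(X(-18) + g(0 - 1*(-3)))*(-495) = (1/(1 + 4*(-18)) - 4)*(-495) = (1/(1 - 72) - 4)*(-495) = (1/(-71) - 4)*(-495) = (-1/71 - 4)*(-495) = -285/71*(-495) = 141075/71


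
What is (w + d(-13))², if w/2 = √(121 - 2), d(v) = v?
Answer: 645 - 52*√119 ≈ 77.747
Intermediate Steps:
w = 2*√119 (w = 2*√(121 - 2) = 2*√119 ≈ 21.817)
(w + d(-13))² = (2*√119 - 13)² = (-13 + 2*√119)²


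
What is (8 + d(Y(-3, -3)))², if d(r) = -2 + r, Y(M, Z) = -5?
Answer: 1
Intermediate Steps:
(8 + d(Y(-3, -3)))² = (8 + (-2 - 5))² = (8 - 7)² = 1² = 1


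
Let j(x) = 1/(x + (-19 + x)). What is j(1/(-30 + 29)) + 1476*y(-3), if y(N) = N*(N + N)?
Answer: 557927/21 ≈ 26568.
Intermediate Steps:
j(x) = 1/(-19 + 2*x)
y(N) = 2*N² (y(N) = N*(2*N) = 2*N²)
j(1/(-30 + 29)) + 1476*y(-3) = 1/(-19 + 2/(-30 + 29)) + 1476*(2*(-3)²) = 1/(-19 + 2/(-1)) + 1476*(2*9) = 1/(-19 + 2*(-1)) + 1476*18 = 1/(-19 - 2) + 26568 = 1/(-21) + 26568 = -1/21 + 26568 = 557927/21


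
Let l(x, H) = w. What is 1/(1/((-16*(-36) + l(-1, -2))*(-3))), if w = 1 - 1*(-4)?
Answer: -1743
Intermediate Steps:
w = 5 (w = 1 + 4 = 5)
l(x, H) = 5
1/(1/((-16*(-36) + l(-1, -2))*(-3))) = 1/(1/((-16*(-36) + 5)*(-3))) = 1/(1/((576 + 5)*(-3))) = 1/(1/(581*(-3))) = 1/(1/(-1743)) = 1/(-1/1743) = -1743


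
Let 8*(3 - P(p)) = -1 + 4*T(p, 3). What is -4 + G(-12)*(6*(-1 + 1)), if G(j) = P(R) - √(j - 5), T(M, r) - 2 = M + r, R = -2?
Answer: -4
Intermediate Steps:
T(M, r) = 2 + M + r (T(M, r) = 2 + (M + r) = 2 + M + r)
P(p) = 5/8 - p/2 (P(p) = 3 - (-1 + 4*(2 + p + 3))/8 = 3 - (-1 + 4*(5 + p))/8 = 3 - (-1 + (20 + 4*p))/8 = 3 - (19 + 4*p)/8 = 3 + (-19/8 - p/2) = 5/8 - p/2)
G(j) = 13/8 - √(-5 + j) (G(j) = (5/8 - ½*(-2)) - √(j - 5) = (5/8 + 1) - √(-5 + j) = 13/8 - √(-5 + j))
-4 + G(-12)*(6*(-1 + 1)) = -4 + (13/8 - √(-5 - 12))*(6*(-1 + 1)) = -4 + (13/8 - √(-17))*(6*0) = -4 + (13/8 - I*√17)*0 = -4 + 0 = -4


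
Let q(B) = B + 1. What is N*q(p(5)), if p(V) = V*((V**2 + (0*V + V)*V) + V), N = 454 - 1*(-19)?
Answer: 130548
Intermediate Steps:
N = 473 (N = 454 + 19 = 473)
p(V) = V*(V + 2*V**2) (p(V) = V*((V**2 + (0 + V)*V) + V) = V*((V**2 + V*V) + V) = V*((V**2 + V**2) + V) = V*(2*V**2 + V) = V*(V + 2*V**2))
q(B) = 1 + B
N*q(p(5)) = 473*(1 + 5**2*(1 + 2*5)) = 473*(1 + 25*(1 + 10)) = 473*(1 + 25*11) = 473*(1 + 275) = 473*276 = 130548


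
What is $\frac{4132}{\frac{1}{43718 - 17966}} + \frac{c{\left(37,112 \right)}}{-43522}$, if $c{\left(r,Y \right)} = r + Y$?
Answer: $\frac{4631056943659}{43522} \approx 1.0641 \cdot 10^{8}$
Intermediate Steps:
$c{\left(r,Y \right)} = Y + r$
$\frac{4132}{\frac{1}{43718 - 17966}} + \frac{c{\left(37,112 \right)}}{-43522} = \frac{4132}{\frac{1}{43718 - 17966}} + \frac{112 + 37}{-43522} = \frac{4132}{\frac{1}{25752}} + 149 \left(- \frac{1}{43522}\right) = 4132 \frac{1}{\frac{1}{25752}} - \frac{149}{43522} = 4132 \cdot 25752 - \frac{149}{43522} = 106407264 - \frac{149}{43522} = \frac{4631056943659}{43522}$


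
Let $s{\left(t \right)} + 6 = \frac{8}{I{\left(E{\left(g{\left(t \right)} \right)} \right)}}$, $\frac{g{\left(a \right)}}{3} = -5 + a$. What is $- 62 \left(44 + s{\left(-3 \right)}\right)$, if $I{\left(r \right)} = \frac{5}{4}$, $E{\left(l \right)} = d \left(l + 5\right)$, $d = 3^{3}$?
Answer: $- \frac{13764}{5} \approx -2752.8$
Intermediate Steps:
$d = 27$
$g{\left(a \right)} = -15 + 3 a$ ($g{\left(a \right)} = 3 \left(-5 + a\right) = -15 + 3 a$)
$E{\left(l \right)} = 135 + 27 l$ ($E{\left(l \right)} = 27 \left(l + 5\right) = 27 \left(5 + l\right) = 135 + 27 l$)
$I{\left(r \right)} = \frac{5}{4}$ ($I{\left(r \right)} = 5 \cdot \frac{1}{4} = \frac{5}{4}$)
$s{\left(t \right)} = \frac{2}{5}$ ($s{\left(t \right)} = -6 + \frac{8}{\frac{5}{4}} = -6 + 8 \cdot \frac{4}{5} = -6 + \frac{32}{5} = \frac{2}{5}$)
$- 62 \left(44 + s{\left(-3 \right)}\right) = - 62 \left(44 + \frac{2}{5}\right) = \left(-62\right) \frac{222}{5} = - \frac{13764}{5}$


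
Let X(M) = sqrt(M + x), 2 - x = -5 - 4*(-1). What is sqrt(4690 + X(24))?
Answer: sqrt(4690 + 3*sqrt(3)) ≈ 68.521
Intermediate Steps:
x = 3 (x = 2 - (-5 - 4*(-1)) = 2 - (-5 + 4) = 2 - 1*(-1) = 2 + 1 = 3)
X(M) = sqrt(3 + M) (X(M) = sqrt(M + 3) = sqrt(3 + M))
sqrt(4690 + X(24)) = sqrt(4690 + sqrt(3 + 24)) = sqrt(4690 + sqrt(27)) = sqrt(4690 + 3*sqrt(3))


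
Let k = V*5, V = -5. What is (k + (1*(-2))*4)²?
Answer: 1089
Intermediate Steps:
k = -25 (k = -5*5 = -25)
(k + (1*(-2))*4)² = (-25 + (1*(-2))*4)² = (-25 - 2*4)² = (-25 - 8)² = (-33)² = 1089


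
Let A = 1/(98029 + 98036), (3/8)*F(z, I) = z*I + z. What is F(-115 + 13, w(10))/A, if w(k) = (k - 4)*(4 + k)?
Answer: -4533022800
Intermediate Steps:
w(k) = (-4 + k)*(4 + k)
F(z, I) = 8*z/3 + 8*I*z/3 (F(z, I) = 8*(z*I + z)/3 = 8*(I*z + z)/3 = 8*(z + I*z)/3 = 8*z/3 + 8*I*z/3)
A = 1/196065 ≈ 5.1004e-6
F(-115 + 13, w(10))/A = (8*(-115 + 13)*(1 + (-16 + 10**2))/3)/(1/196065) = ((8/3)*(-102)*(1 + (-16 + 100)))*196065 = ((8/3)*(-102)*(1 + 84))*196065 = ((8/3)*(-102)*85)*196065 = -23120*196065 = -4533022800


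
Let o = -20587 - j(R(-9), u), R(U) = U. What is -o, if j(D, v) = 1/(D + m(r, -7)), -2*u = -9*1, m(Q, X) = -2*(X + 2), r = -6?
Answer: 20588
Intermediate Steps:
m(Q, X) = -4 - 2*X (m(Q, X) = -2*(2 + X) = -4 - 2*X)
u = 9/2 (u = -(-9)/2 = -½*(-9) = 9/2 ≈ 4.5000)
j(D, v) = 1/(10 + D) (j(D, v) = 1/(D + (-4 - 2*(-7))) = 1/(D + (-4 + 14)) = 1/(D + 10) = 1/(10 + D))
o = -20588 (o = -20587 - 1/(10 - 9) = -20587 - 1/1 = -20587 - 1*1 = -20587 - 1 = -20588)
-o = -1*(-20588) = 20588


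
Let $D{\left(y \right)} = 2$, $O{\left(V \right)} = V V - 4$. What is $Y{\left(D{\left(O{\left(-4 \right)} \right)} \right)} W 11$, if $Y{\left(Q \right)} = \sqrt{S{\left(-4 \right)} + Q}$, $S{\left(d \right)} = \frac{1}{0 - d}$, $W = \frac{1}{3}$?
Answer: $\frac{11}{2} \approx 5.5$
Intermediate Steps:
$W = \frac{1}{3} \approx 0.33333$
$S{\left(d \right)} = - \frac{1}{d}$ ($S{\left(d \right)} = \frac{1}{\left(-1\right) d} = - \frac{1}{d}$)
$O{\left(V \right)} = -4 + V^{2}$ ($O{\left(V \right)} = V^{2} - 4 = -4 + V^{2}$)
$Y{\left(Q \right)} = \sqrt{\frac{1}{4} + Q}$ ($Y{\left(Q \right)} = \sqrt{- \frac{1}{-4} + Q} = \sqrt{\left(-1\right) \left(- \frac{1}{4}\right) + Q} = \sqrt{\frac{1}{4} + Q}$)
$Y{\left(D{\left(O{\left(-4 \right)} \right)} \right)} W 11 = \frac{\sqrt{1 + 4 \cdot 2}}{2} \cdot \frac{1}{3} \cdot 11 = \frac{\sqrt{1 + 8}}{2} \cdot \frac{1}{3} \cdot 11 = \frac{\sqrt{9}}{2} \cdot \frac{1}{3} \cdot 11 = \frac{1}{2} \cdot 3 \cdot \frac{1}{3} \cdot 11 = \frac{3}{2} \cdot \frac{1}{3} \cdot 11 = \frac{1}{2} \cdot 11 = \frac{11}{2}$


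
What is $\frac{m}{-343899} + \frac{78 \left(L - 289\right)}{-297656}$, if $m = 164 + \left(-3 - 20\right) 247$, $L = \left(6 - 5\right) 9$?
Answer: $\frac{127123921}{1421716677} \approx 0.089416$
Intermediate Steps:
$L = 9$ ($L = \left(6 - 5\right) 9 = 1 \cdot 9 = 9$)
$m = -5517$ ($m = 164 + \left(-3 - 20\right) 247 = 164 - 5681 = -5517$)
$\frac{m}{-343899} + \frac{78 \left(L - 289\right)}{-297656} = - \frac{5517}{-343899} + \frac{78 \left(9 - 289\right)}{-297656} = \left(-5517\right) \left(- \frac{1}{343899}\right) + 78 \left(-280\right) \left(- \frac{1}{297656}\right) = \frac{613}{38211} - - \frac{2730}{37207} = \frac{613}{38211} + \frac{2730}{37207} = \frac{127123921}{1421716677}$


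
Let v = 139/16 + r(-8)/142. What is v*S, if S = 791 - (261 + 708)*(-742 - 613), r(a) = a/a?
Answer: 6488132161/568 ≈ 1.1423e+7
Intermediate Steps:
r(a) = 1
v = 9877/1136 (v = 139/16 + 1/142 = 9877/1136 ≈ 8.6945)
S = 1313786 (S = 791 - 969*(-1355) = 791 - 1*(-1312995) = 791 + 1312995 = 1313786)
v*S = (9877/1136)*1313786 = 6488132161/568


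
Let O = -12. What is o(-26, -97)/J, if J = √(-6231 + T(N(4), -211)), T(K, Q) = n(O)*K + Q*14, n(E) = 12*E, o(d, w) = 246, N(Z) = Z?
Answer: -246*I*√9761/9761 ≈ -2.4899*I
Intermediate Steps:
T(K, Q) = -144*K + 14*Q (T(K, Q) = (12*(-12))*K + Q*14 = -144*K + 14*Q)
J = I*√9761 (J = √(-6231 + (-144*4 + 14*(-211))) = √(-6231 + (-576 - 2954)) = √(-6231 - 3530) = √(-9761) = I*√9761 ≈ 98.798*I)
o(-26, -97)/J = 246/((I*√9761)) = 246*(-I*√9761/9761) = -246*I*√9761/9761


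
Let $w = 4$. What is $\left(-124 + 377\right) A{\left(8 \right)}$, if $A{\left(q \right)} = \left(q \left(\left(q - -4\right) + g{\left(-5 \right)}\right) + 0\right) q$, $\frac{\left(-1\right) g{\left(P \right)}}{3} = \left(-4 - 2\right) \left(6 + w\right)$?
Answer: $3108864$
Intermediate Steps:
$g{\left(P \right)} = 180$ ($g{\left(P \right)} = - 3 \left(-4 - 2\right) \left(6 + 4\right) = - 3 \left(\left(-6\right) 10\right) = \left(-3\right) \left(-60\right) = 180$)
$A{\left(q \right)} = q^{2} \left(184 + q\right)$ ($A{\left(q \right)} = \left(q \left(\left(q - -4\right) + 180\right) + 0\right) q = \left(q \left(\left(q + 4\right) + 180\right) + 0\right) q = \left(q \left(\left(4 + q\right) + 180\right) + 0\right) q = \left(q \left(184 + q\right) + 0\right) q = q \left(184 + q\right) q = q^{2} \left(184 + q\right)$)
$\left(-124 + 377\right) A{\left(8 \right)} = \left(-124 + 377\right) 8^{2} \left(184 + 8\right) = 253 \cdot 64 \cdot 192 = 253 \cdot 12288 = 3108864$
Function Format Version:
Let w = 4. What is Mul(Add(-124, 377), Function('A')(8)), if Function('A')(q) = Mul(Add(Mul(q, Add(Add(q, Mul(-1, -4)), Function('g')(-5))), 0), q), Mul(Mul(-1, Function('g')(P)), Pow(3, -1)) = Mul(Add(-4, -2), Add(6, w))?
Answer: 3108864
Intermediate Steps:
Function('g')(P) = 180 (Function('g')(P) = Mul(-3, Mul(Add(-4, -2), Add(6, 4))) = Mul(-3, Mul(-6, 10)) = Mul(-3, -60) = 180)
Function('A')(q) = Mul(Pow(q, 2), Add(184, q)) (Function('A')(q) = Mul(Add(Mul(q, Add(Add(q, Mul(-1, -4)), 180)), 0), q) = Mul(Add(Mul(q, Add(Add(q, 4), 180)), 0), q) = Mul(Add(Mul(q, Add(Add(4, q), 180)), 0), q) = Mul(Add(Mul(q, Add(184, q)), 0), q) = Mul(Mul(q, Add(184, q)), q) = Mul(Pow(q, 2), Add(184, q)))
Mul(Add(-124, 377), Function('A')(8)) = Mul(Add(-124, 377), Mul(Pow(8, 2), Add(184, 8))) = Mul(253, Mul(64, 192)) = Mul(253, 12288) = 3108864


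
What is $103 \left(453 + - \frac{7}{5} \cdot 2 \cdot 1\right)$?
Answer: $\frac{231853}{5} \approx 46371.0$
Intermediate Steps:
$103 \left(453 + - \frac{7}{5} \cdot 2 \cdot 1\right) = 103 \left(453 + \left(-7\right) \frac{1}{5} \cdot 2 \cdot 1\right) = 103 \left(453 + \left(- \frac{7}{5}\right) 2 \cdot 1\right) = 103 \left(453 - \frac{14}{5}\right) = 103 \cdot \frac{2251}{5} = \frac{231853}{5}$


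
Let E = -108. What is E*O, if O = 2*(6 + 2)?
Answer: -1728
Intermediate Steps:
O = 16 (O = 2*8 = 16)
E*O = -108*16 = -1728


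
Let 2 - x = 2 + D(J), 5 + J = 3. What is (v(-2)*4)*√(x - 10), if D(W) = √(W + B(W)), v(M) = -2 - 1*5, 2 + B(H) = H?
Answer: -28*√(-10 - I*√6) ≈ -10.765 + 89.196*I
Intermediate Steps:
J = -2 (J = -5 + 3 = -2)
B(H) = -2 + H
v(M) = -7 (v(M) = -2 - 5 = -7)
D(W) = √(-2 + 2*W) (D(W) = √(W + (-2 + W)) = √(-2 + 2*W))
x = -I*√6 (x = 2 - (2 + √(-2 + 2*(-2))) = 2 - (2 + √(-2 - 4)) = 2 - (2 + √(-6)) = 2 - (2 + I*√6) = 2 + (-2 - I*√6) = -I*√6 ≈ -2.4495*I)
(v(-2)*4)*√(x - 10) = (-7*4)*√(-I*√6 - 10) = -28*√(-10 - I*√6)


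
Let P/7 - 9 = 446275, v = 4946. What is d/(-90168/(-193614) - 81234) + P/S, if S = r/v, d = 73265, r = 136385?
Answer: 40502410170097289139/357509398941430 ≈ 1.1329e+5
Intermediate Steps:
P = 3123988 (P = 63 + 7*446275 = 63 + 3123925 = 3123988)
S = 136385/4946 ≈ 27.575
d/(-90168/(-193614) - 81234) + P/S = 73265/(-90168/(-193614) - 81234) + 3123988/(136385/4946) = 73265/(-90168*(-1/193614) - 81234) + 3123988*(4946/136385) = 73265/(15028/32269 - 81234) + 15451244648/136385 = 73265/(-2621324918/32269) + 15451244648/136385 = 73265*(-32269/2621324918) + 15451244648/136385 = -2364188285/2621324918 + 15451244648/136385 = 40502410170097289139/357509398941430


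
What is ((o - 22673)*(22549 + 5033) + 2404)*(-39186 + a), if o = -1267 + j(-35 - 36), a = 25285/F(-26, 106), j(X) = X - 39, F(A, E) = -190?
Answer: 495559946955500/19 ≈ 2.6082e+13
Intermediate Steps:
j(X) = -39 + X
a = -5057/38 (a = 25285/(-190) = 25285*(-1/190) = -5057/38 ≈ -133.08)
o = -1377 (o = -1267 + (-39 + (-35 - 36)) = -1267 + (-39 - 71) = -1267 - 110 = -1377)
((o - 22673)*(22549 + 5033) + 2404)*(-39186 + a) = ((-1377 - 22673)*(22549 + 5033) + 2404)*(-39186 - 5057/38) = (-24050*27582 + 2404)*(-1494125/38) = (-663347100 + 2404)*(-1494125/38) = -663344696*(-1494125/38) = 495559946955500/19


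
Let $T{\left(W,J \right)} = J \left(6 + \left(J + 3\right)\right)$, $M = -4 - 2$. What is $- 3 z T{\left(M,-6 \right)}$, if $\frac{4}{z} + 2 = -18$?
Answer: $- \frac{54}{5} \approx -10.8$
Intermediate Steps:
$z = - \frac{1}{5}$ ($z = \frac{4}{-2 - 18} = \frac{4}{-20} = 4 \left(- \frac{1}{20}\right) = - \frac{1}{5} \approx -0.2$)
$M = -6$
$T{\left(W,J \right)} = J \left(9 + J\right)$ ($T{\left(W,J \right)} = J \left(6 + \left(3 + J\right)\right) = J \left(9 + J\right)$)
$- 3 z T{\left(M,-6 \right)} = \left(-3\right) \left(- \frac{1}{5}\right) \left(- 6 \left(9 - 6\right)\right) = \frac{3 \left(\left(-6\right) 3\right)}{5} = \frac{3}{5} \left(-18\right) = - \frac{54}{5}$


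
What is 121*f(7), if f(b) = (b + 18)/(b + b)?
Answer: 3025/14 ≈ 216.07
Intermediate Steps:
f(b) = (18 + b)/(2*b) (f(b) = (18 + b)/((2*b)) = (18 + b)*(1/(2*b)) = (18 + b)/(2*b))
121*f(7) = 121*((½)*(18 + 7)/7) = 121*((½)*(⅐)*25) = 121*(25/14) = 3025/14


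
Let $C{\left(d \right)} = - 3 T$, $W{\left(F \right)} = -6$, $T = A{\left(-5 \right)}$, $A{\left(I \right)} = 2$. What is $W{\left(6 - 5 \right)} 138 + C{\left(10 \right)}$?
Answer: $-834$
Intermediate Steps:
$T = 2$
$C{\left(d \right)} = -6$ ($C{\left(d \right)} = \left(-3\right) 2 = -6$)
$W{\left(6 - 5 \right)} 138 + C{\left(10 \right)} = \left(-6\right) 138 - 6 = -828 - 6 = -834$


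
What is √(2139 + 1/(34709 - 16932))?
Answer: 2*√168992624027/17777 ≈ 46.249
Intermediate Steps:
√(2139 + 1/(34709 - 16932)) = √(2139 + 1/17777) = √(38025004/17777) = 2*√168992624027/17777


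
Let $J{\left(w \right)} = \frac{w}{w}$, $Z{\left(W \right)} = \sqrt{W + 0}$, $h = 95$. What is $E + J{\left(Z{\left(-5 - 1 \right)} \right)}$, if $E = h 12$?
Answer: $1141$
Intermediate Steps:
$E = 1140$ ($E = 95 \cdot 12 = 1140$)
$Z{\left(W \right)} = \sqrt{W}$
$J{\left(w \right)} = 1$
$E + J{\left(Z{\left(-5 - 1 \right)} \right)} = 1140 + 1 = 1141$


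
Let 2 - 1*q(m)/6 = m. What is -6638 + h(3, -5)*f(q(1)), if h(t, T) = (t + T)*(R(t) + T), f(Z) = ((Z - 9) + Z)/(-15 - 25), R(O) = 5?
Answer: -6638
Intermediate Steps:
q(m) = 12 - 6*m
f(Z) = 9/40 - Z/20 (f(Z) = ((-9 + Z) + Z)/(-40) = (-9 + 2*Z)*(-1/40) = 9/40 - Z/20)
h(t, T) = (5 + T)*(T + t) (h(t, T) = (t + T)*(5 + T) = (T + t)*(5 + T) = (5 + T)*(T + t))
-6638 + h(3, -5)*f(q(1)) = -6638 + ((-5)² + 5*(-5) + 5*3 - 5*3)*(9/40 - (12 - 6*1)/20) = -6638 + (25 - 25 + 15 - 15)*(9/40 - (12 - 6)/20) = -6638 + 0*(9/40 - 1/20*6) = -6638 + 0*(9/40 - 3/10) = -6638 + 0*(-3/40) = -6638 + 0 = -6638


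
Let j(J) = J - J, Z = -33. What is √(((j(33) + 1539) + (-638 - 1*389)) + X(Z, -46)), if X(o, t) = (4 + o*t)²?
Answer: 6*√64361 ≈ 1522.2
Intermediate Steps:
j(J) = 0
√(((j(33) + 1539) + (-638 - 1*389)) + X(Z, -46)) = √(((0 + 1539) + (-638 - 1*389)) + (4 - 33*(-46))²) = √((1539 + (-638 - 389)) + (4 + 1518)²) = √((1539 - 1027) + 1522²) = √(512 + 2316484) = √2316996 = 6*√64361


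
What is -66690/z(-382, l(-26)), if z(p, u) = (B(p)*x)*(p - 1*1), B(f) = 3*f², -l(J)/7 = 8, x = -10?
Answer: -2223/55888892 ≈ -3.9775e-5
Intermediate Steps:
l(J) = -56 (l(J) = -7*8 = -56)
z(p, u) = -30*p²*(-1 + p) (z(p, u) = ((3*p²)*(-10))*(p - 1*1) = (-30*p²)*(p - 1) = (-30*p²)*(-1 + p) = -30*p²*(-1 + p))
-66690/z(-382, l(-26)) = -66690*1/(4377720*(1 - 1*(-382))) = -66690*1/(4377720*(1 + 382)) = -66690/(30*145924*383) = -66690/1676666760 = -66690*1/1676666760 = -2223/55888892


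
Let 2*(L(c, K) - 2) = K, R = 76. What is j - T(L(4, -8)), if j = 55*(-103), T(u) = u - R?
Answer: -5587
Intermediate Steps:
L(c, K) = 2 + K/2
T(u) = -76 + u (T(u) = u - 1*76 = u - 76 = -76 + u)
j = -5665
j - T(L(4, -8)) = -5665 - (-76 + (2 + (½)*(-8))) = -5665 - (-76 + (2 - 4)) = -5665 - (-76 - 2) = -5665 - 1*(-78) = -5665 + 78 = -5587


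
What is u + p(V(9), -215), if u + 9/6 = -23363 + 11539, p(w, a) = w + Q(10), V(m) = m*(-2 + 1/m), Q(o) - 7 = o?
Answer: -23651/2 ≈ -11826.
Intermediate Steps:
Q(o) = 7 + o
p(w, a) = 17 + w (p(w, a) = w + (7 + 10) = w + 17 = 17 + w)
u = -23651/2 (u = -3/2 + (-23363 + 11539) = -3/2 - 11824 = -23651/2 ≈ -11826.)
u + p(V(9), -215) = -23651/2 + (17 + (1 - 2*9)) = -23651/2 + (17 + (1 - 18)) = -23651/2 + (17 - 17) = -23651/2 + 0 = -23651/2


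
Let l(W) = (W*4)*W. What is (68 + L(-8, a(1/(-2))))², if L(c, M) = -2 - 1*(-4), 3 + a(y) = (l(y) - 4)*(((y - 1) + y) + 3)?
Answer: 4900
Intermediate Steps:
l(W) = 4*W² (l(W) = (4*W)*W = 4*W²)
a(y) = -3 + (-4 + 4*y²)*(2 + 2*y) (a(y) = -3 + (4*y² - 4)*(((y - 1) + y) + 3) = -3 + (-4 + 4*y²)*(((-1 + y) + y) + 3) = -3 + (-4 + 4*y²)*((-1 + 2*y) + 3) = -3 + (-4 + 4*y²)*(2 + 2*y))
L(c, M) = 2 (L(c, M) = -2 + 4 = 2)
(68 + L(-8, a(1/(-2))))² = (68 + 2)² = 70² = 4900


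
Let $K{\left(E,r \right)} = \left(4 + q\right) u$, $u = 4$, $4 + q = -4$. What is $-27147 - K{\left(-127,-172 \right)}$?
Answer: $-27131$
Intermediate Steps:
$q = -8$ ($q = -4 - 4 = -8$)
$K{\left(E,r \right)} = -16$ ($K{\left(E,r \right)} = \left(4 - 8\right) 4 = \left(-4\right) 4 = -16$)
$-27147 - K{\left(-127,-172 \right)} = -27147 - -16 = -27147 + 16 = -27131$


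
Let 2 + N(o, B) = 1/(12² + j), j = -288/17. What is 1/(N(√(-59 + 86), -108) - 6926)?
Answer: -2160/14964463 ≈ -0.00014434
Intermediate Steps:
j = -288/17 (j = -288*1/17 = -288/17 ≈ -16.941)
N(o, B) = -4303/2160 (N(o, B) = -2 + 1/(12² - 288/17) = -2 + 1/(144 - 288/17) = -2 + 1/(2160/17) = -2 + 17/2160 = -4303/2160)
1/(N(√(-59 + 86), -108) - 6926) = 1/(-4303/2160 - 6926) = 1/(-14964463/2160) = -2160/14964463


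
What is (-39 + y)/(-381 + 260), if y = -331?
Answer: 370/121 ≈ 3.0578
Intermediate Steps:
(-39 + y)/(-381 + 260) = (-39 - 331)/(-381 + 260) = -370/(-121) = -370*(-1/121) = 370/121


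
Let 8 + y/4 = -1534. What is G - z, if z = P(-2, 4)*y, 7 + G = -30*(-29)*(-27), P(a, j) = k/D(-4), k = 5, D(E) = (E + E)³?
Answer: -1507663/64 ≈ -23557.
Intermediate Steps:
D(E) = 8*E³ (D(E) = (2*E)³ = 8*E³)
y = -6168 (y = -32 + 4*(-1534) = -32 - 6136 = -6168)
P(a, j) = -5/512 (P(a, j) = 5/((8*(-4)³)) = 5/((8*(-64))) = 5/(-512) = 5*(-1/512) = -5/512)
G = -23497 (G = -7 - 30*(-29)*(-27) = -7 + 870*(-27) = -7 - 23490 = -23497)
z = 3855/64 (z = -5/512*(-6168) = 3855/64 ≈ 60.234)
G - z = -23497 - 1*3855/64 = -23497 - 3855/64 = -1507663/64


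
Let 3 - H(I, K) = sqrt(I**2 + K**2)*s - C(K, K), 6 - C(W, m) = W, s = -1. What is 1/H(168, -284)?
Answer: -293/23031 + 4*sqrt(6805)/23031 ≈ 0.0016052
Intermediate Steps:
C(W, m) = 6 - W
H(I, K) = 9 + sqrt(I**2 + K**2) - K (H(I, K) = 3 - (sqrt(I**2 + K**2)*(-1) - (6 - K)) = 3 - (-sqrt(I**2 + K**2) + (-6 + K)) = 3 - (-6 + K - sqrt(I**2 + K**2)) = 3 + (6 + sqrt(I**2 + K**2) - K) = 9 + sqrt(I**2 + K**2) - K)
1/H(168, -284) = 1/(9 + sqrt(168**2 + (-284)**2) - 1*(-284)) = 1/(9 + sqrt(28224 + 80656) + 284) = 1/(9 + sqrt(108880) + 284) = 1/(9 + 4*sqrt(6805) + 284) = 1/(293 + 4*sqrt(6805))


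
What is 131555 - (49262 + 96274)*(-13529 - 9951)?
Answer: 3417316835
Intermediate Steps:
131555 - (49262 + 96274)*(-13529 - 9951) = 131555 - 145536*(-23480) = 131555 - 1*(-3417185280) = 131555 + 3417185280 = 3417316835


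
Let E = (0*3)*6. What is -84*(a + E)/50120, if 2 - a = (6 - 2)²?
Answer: 21/895 ≈ 0.023464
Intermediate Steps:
E = 0 (E = 0*6 = 0)
a = -14 (a = 2 - (6 - 2)² = 2 - 1*4² = 2 - 1*16 = 2 - 16 = -14)
-84*(a + E)/50120 = -84*(-14 + 0)/50120 = -84*(-14)*(1/50120) = 1176*(1/50120) = 21/895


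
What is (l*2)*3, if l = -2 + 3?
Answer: 6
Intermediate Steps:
l = 1
(l*2)*3 = (1*2)*3 = 2*3 = 6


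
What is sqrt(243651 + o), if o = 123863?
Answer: sqrt(367514) ≈ 606.23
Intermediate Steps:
sqrt(243651 + o) = sqrt(243651 + 123863) = sqrt(367514)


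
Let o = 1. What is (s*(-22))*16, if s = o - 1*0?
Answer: -352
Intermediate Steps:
s = 1 (s = 1 - 1*0 = 1 + 0 = 1)
(s*(-22))*16 = (1*(-22))*16 = -22*16 = -352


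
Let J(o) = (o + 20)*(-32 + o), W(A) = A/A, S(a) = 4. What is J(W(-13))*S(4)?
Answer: -2604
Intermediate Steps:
W(A) = 1
J(o) = (-32 + o)*(20 + o) (J(o) = (20 + o)*(-32 + o) = (-32 + o)*(20 + o))
J(W(-13))*S(4) = (-640 + 1² - 12*1)*4 = (-640 + 1 - 12)*4 = -651*4 = -2604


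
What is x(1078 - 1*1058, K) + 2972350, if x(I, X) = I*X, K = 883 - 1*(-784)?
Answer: 3005690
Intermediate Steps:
K = 1667 (K = 883 + 784 = 1667)
x(1078 - 1*1058, K) + 2972350 = (1078 - 1*1058)*1667 + 2972350 = (1078 - 1058)*1667 + 2972350 = 20*1667 + 2972350 = 33340 + 2972350 = 3005690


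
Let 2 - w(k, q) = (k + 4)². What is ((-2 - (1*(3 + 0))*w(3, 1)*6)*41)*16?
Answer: 553664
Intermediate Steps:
w(k, q) = 2 - (4 + k)² (w(k, q) = 2 - (k + 4)² = 2 - (4 + k)²)
((-2 - (1*(3 + 0))*w(3, 1)*6)*41)*16 = ((-2 - (1*(3 + 0))*(2 - (4 + 3)²)*6)*41)*16 = ((-2 - (1*3)*(2 - 1*7²)*6)*41)*16 = ((-2 - 3*(2 - 1*49)*6)*41)*16 = ((-2 - 3*(2 - 49)*6)*41)*16 = ((-2 - 3*(-47)*6)*41)*16 = ((-2 - (-141)*6)*41)*16 = ((-2 - 1*(-846))*41)*16 = ((-2 + 846)*41)*16 = (844*41)*16 = 34604*16 = 553664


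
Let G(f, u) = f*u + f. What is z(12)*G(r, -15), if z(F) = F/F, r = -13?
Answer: 182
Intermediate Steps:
z(F) = 1
G(f, u) = f + f*u
z(12)*G(r, -15) = 1*(-13*(1 - 15)) = 1*(-13*(-14)) = 1*182 = 182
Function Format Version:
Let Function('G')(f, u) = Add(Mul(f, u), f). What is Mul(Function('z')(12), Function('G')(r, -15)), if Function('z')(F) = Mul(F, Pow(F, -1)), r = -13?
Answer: 182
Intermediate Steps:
Function('z')(F) = 1
Function('G')(f, u) = Add(f, Mul(f, u))
Mul(Function('z')(12), Function('G')(r, -15)) = Mul(1, Mul(-13, Add(1, -15))) = Mul(1, Mul(-13, -14)) = Mul(1, 182) = 182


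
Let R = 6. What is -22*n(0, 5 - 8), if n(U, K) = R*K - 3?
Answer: 462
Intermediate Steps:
n(U, K) = -3 + 6*K (n(U, K) = 6*K - 3 = -3 + 6*K)
-22*n(0, 5 - 8) = -22*(-3 + 6*(5 - 8)) = -22*(-3 + 6*(-3)) = -22*(-3 - 18) = -22*(-21) = 462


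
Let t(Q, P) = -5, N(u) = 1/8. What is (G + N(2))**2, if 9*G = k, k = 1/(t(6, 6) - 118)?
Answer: 1207801/78428736 ≈ 0.015400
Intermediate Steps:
N(u) = 1/8
k = -1/123 (k = 1/(-5 - 118) = 1/(-123) = -1/123 ≈ -0.0081301)
G = -1/1107 (G = (1/9)*(-1/123) = -1/1107 ≈ -0.00090334)
(G + N(2))**2 = (-1/1107 + 1/8)**2 = (1099/8856)**2 = 1207801/78428736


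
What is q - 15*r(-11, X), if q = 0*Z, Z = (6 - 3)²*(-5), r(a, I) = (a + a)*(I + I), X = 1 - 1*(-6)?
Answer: 4620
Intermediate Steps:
X = 7 (X = 1 + 6 = 7)
r(a, I) = 4*I*a (r(a, I) = (2*a)*(2*I) = 4*I*a)
Z = -45 (Z = 3²*(-5) = 9*(-5) = -45)
q = 0 (q = 0*(-45) = 0)
q - 15*r(-11, X) = 0 - 60*7*(-11) = 0 - 15*(-308) = 0 + 4620 = 4620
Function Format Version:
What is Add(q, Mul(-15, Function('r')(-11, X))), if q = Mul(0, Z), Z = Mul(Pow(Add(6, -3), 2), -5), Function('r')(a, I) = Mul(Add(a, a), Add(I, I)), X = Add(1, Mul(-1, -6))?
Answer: 4620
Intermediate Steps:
X = 7 (X = Add(1, 6) = 7)
Function('r')(a, I) = Mul(4, I, a) (Function('r')(a, I) = Mul(Mul(2, a), Mul(2, I)) = Mul(4, I, a))
Z = -45 (Z = Mul(Pow(3, 2), -5) = Mul(9, -5) = -45)
q = 0 (q = Mul(0, -45) = 0)
Add(q, Mul(-15, Function('r')(-11, X))) = Add(0, Mul(-15, Mul(4, 7, -11))) = Add(0, Mul(-15, -308)) = Add(0, 4620) = 4620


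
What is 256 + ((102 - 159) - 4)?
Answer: 195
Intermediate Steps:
256 + ((102 - 159) - 4) = 256 + (-57 - 4) = 256 - 61 = 195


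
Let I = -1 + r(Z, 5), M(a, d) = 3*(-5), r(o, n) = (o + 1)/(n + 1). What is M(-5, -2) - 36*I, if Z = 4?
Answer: -9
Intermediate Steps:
r(o, n) = (1 + o)/(1 + n)
M(a, d) = -15
I = -⅙ (I = -1 + (1 + 4)/(1 + 5) = -1 + 5/6 = -1 + (⅙)*5 = -1 + ⅚ = -⅙ ≈ -0.16667)
M(-5, -2) - 36*I = -15 - 36*(-⅙) = -15 + 6 = -9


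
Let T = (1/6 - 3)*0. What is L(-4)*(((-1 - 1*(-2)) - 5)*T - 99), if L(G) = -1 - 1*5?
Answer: 594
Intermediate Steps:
L(G) = -6 (L(G) = -1 - 5 = -6)
T = 0 (T = (⅙ - 3)*0 = -17/6*0 = 0)
L(-4)*(((-1 - 1*(-2)) - 5)*T - 99) = -6*(((-1 - 1*(-2)) - 5)*0 - 99) = -6*(((-1 + 2) - 5)*0 - 99) = -6*((1 - 5)*0 - 99) = -6*(-4*0 - 99) = -6*(0 - 99) = -6*(-99) = 594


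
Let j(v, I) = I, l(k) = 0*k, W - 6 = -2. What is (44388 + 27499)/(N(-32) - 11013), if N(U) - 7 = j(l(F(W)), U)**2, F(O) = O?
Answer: -71887/9982 ≈ -7.2017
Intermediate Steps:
W = 4 (W = 6 - 2 = 4)
l(k) = 0
N(U) = 7 + U**2
(44388 + 27499)/(N(-32) - 11013) = (44388 + 27499)/((7 + (-32)**2) - 11013) = 71887/((7 + 1024) - 11013) = 71887/(1031 - 11013) = 71887/(-9982) = 71887*(-1/9982) = -71887/9982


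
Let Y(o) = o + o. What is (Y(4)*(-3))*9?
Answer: -216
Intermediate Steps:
Y(o) = 2*o
(Y(4)*(-3))*9 = ((2*4)*(-3))*9 = (8*(-3))*9 = -24*9 = -216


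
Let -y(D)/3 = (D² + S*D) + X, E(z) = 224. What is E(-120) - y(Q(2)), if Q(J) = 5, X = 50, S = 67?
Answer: 1454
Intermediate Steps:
y(D) = -150 - 201*D - 3*D² (y(D) = -3*((D² + 67*D) + 50) = -3*(50 + D² + 67*D) = -150 - 201*D - 3*D²)
E(-120) - y(Q(2)) = 224 - (-150 - 201*5 - 3*5²) = 224 - (-150 - 1005 - 3*25) = 224 - (-150 - 1005 - 75) = 224 - 1*(-1230) = 224 + 1230 = 1454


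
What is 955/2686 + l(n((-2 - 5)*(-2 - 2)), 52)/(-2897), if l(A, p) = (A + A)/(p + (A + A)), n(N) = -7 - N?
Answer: 24805705/70032078 ≈ 0.35421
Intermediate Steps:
l(A, p) = 2*A/(p + 2*A) (l(A, p) = (2*A)/(p + 2*A) = 2*A/(p + 2*A))
955/2686 + l(n((-2 - 5)*(-2 - 2)), 52)/(-2897) = 955/2686 + (2*(-7 - (-2 - 5)*(-2 - 2))/(52 + 2*(-7 - (-2 - 5)*(-2 - 2))))/(-2897) = 955*(1/2686) + (2*(-7 - (-7)*(-4))/(52 + 2*(-7 - (-7)*(-4))))*(-1/2897) = 955/2686 + (2*(-7 - 1*28)/(52 + 2*(-7 - 1*28)))*(-1/2897) = 955/2686 + (2*(-7 - 28)/(52 + 2*(-7 - 28)))*(-1/2897) = 955/2686 + (2*(-35)/(52 + 2*(-35)))*(-1/2897) = 955/2686 + (2*(-35)/(52 - 70))*(-1/2897) = 955/2686 + (2*(-35)/(-18))*(-1/2897) = 955/2686 + (2*(-35)*(-1/18))*(-1/2897) = 955/2686 + (35/9)*(-1/2897) = 955/2686 - 35/26073 = 24805705/70032078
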